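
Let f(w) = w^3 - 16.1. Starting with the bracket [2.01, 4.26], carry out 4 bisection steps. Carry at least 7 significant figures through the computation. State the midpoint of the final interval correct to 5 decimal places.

2.50219

f(2.010000) = -7.979399, f(4.260000) = 61.208776 (opposite signs)
step 1: m = 3.135000, f(m) = 14.711485 > 0 → root in [2.010000, 3.135000]
step 2: m = 2.572500, f(m) = 0.924178 > 0 → root in [2.010000, 2.572500]
step 3: m = 2.291250, f(m) = -4.071335 < 0 → root in [2.291250, 2.572500]
step 4: m = 2.431875, f(m) = -1.717852 < 0 → root in [2.431875, 2.572500]
Midpoint of [2.431875, 2.572500] = 2.502187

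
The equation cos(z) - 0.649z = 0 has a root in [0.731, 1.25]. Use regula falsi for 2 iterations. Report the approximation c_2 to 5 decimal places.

f(0.731000) = 0.270088, f(1.250000) = -0.495928
step 1: c = 0.913993, f(c) = 0.017406 > 0 → new bracket [0.913993, 1.250000]
step 2: c = 0.925387, f(c) = 0.000950 > 0 → new bracket [0.925387, 1.250000]

0.92539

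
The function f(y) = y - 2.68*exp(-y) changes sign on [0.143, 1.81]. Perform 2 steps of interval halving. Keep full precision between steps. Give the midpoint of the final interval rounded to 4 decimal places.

f(0.143000) = -2.179901, f(1.810000) = 1.371407 (opposite signs)
step 1: m = 0.976500, f(m) = -0.032860 < 0 → root in [0.976500, 1.810000]
step 2: m = 1.393250, f(m) = 0.727894 > 0 → root in [0.976500, 1.393250]
Midpoint of [0.976500, 1.393250] = 1.184875

1.1849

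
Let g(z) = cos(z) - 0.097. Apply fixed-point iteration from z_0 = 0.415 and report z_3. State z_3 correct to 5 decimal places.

0.73583

z_1 = g(0.415000) = 0.818116
z_2 = g(0.818116) = 0.586597
z_3 = g(0.586597) = 0.735829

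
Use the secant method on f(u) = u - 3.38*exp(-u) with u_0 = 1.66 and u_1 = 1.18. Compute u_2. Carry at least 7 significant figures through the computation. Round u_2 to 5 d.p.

1.10252

f(u_0) = 1.017330, f(u_1) = 0.141398
u_2 = 1.180000 - (0.141398)·(1.180000 - 1.660000)/(0.141398 - (1.017330)) = 1.102516; f(u_2) = -0.019762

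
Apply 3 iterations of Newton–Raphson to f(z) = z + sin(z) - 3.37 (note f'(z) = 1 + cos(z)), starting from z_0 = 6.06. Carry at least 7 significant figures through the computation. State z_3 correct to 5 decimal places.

z_0 = 6.060000: f = 2.468663, f' = 1.975197 → z_1 = 6.060000 - (2.468663)/(1.975197) = 4.810169
z_1 = 4.810169: f = 0.444946, f' = 1.097624 → z_2 = 4.810169 - (0.444946)/(1.097624) = 4.404797
z_2 = 4.404797: f = 0.081732, f' = 0.697236 → z_3 = 4.404797 - (0.081732)/(0.697236) = 4.287575

4.28757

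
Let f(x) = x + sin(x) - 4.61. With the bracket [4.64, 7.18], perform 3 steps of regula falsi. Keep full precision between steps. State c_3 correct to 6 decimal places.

5.385599

f(4.640000) = -0.967381, f(7.180000) = 3.351343
step 1: c = 5.208952, f(c) = -0.280273 < 0 → new bracket [5.208952, 7.180000]
step 2: c = 5.361069, f(c) = -0.045812 < 0 → new bracket [5.361069, 7.180000]
step 3: c = 5.385599, f(c) = -0.006226 < 0 → new bracket [5.385599, 7.180000]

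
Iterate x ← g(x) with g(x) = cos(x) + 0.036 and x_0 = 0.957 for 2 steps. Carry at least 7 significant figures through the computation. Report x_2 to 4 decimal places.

0.8545

x_1 = g(0.957000) = 0.611975
x_2 = g(0.611975) = 0.854515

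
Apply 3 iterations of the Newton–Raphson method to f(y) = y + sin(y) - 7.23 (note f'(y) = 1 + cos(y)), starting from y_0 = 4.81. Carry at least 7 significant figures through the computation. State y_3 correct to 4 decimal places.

6.7611

Newton update: y ← y − f(y)/f'(y).
y_0 = 4.810000: f = -3.415240, f' = 1.097456 → y_1 = 4.810000 - (-3.415240)/(1.097456) = 7.921960
y_1 = 7.921960: f = 1.689651, f' = 0.932074 → y_2 = 7.921960 - (1.689651)/(0.932074) = 6.109174
y_2 = 6.109174: f = -1.293961, f' = 1.984898 → y_3 = 6.109174 - (-1.293961)/(1.984898) = 6.761077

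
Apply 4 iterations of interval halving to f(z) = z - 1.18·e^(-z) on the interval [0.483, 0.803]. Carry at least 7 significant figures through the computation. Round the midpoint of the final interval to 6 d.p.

0.633000

f(0.483000) = -0.244977, f(0.803000) = 0.274380 (opposite signs)
step 1: m = 0.643000, f(m) = 0.022659 > 0 → root in [0.483000, 0.643000]
step 2: m = 0.563000, f(m) = -0.109008 < 0 → root in [0.563000, 0.643000]
step 3: m = 0.603000, f(m) = -0.042658 < 0 → root in [0.603000, 0.643000]
step 4: m = 0.623000, f(m) = -0.009873 < 0 → root in [0.623000, 0.643000]
Midpoint of [0.623000, 0.643000] = 0.633000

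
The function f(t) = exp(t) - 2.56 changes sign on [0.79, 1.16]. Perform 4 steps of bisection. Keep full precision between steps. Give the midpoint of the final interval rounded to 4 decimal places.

0.9403

f(0.790000) = -0.356604, f(1.160000) = 0.629933 (opposite signs)
step 1: m = 0.975000, f(m) = 0.091167 > 0 → root in [0.790000, 0.975000]
step 2: m = 0.882500, f(m) = -0.143066 < 0 → root in [0.882500, 0.975000]
step 3: m = 0.928750, f(m) = -0.028657 < 0 → root in [0.928750, 0.975000]
step 4: m = 0.951875, f(m) = 0.030562 > 0 → root in [0.928750, 0.951875]
Midpoint of [0.928750, 0.951875] = 0.940312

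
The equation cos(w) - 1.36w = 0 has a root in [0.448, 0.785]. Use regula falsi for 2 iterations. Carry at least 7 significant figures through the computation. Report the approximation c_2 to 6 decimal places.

0.604634

f(0.448000) = 0.292035, f(0.785000) = -0.360212
step 1: c = 0.598887, f(c) = 0.011476 > 0 → new bracket [0.598887, 0.785000]
step 2: c = 0.604634, f(c) = 0.000408 > 0 → new bracket [0.604634, 0.785000]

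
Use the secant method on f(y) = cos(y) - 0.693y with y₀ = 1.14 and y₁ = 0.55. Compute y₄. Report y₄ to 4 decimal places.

Secant update: y_(k+1) = y_k − f(y_k)·(y_k − y_(k-1))/(f(y_k) − f(y_(k-1))).
f(y_0) = -0.372425, f(y_1) = 0.471375
y_2 = 0.550000 - (0.471375)·(0.550000 - 1.140000)/(0.471375 - (-0.372425)) = 0.879593; f(y_2) = 0.027906
y_3 = 0.879593 - (0.027906)·(0.879593 - 0.550000)/(0.027906 - (0.471375)) = 0.900334; f(y_3) = -0.002583
y_4 = 0.900334 - (-0.002583)·(0.900334 - 0.879593)/(-0.002583 - (0.027906)) = 0.898577; f(y_4) = 0.000010

0.8986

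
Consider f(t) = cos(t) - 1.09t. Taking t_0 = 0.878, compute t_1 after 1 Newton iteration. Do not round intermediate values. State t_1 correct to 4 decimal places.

f'(t) = -sin(t) - 1.09
t_0 = 0.878000: f = -0.318329, f' = -1.859463 → t_1 = 0.878000 - (-0.318329)/(-1.859463) = 0.706806

0.7068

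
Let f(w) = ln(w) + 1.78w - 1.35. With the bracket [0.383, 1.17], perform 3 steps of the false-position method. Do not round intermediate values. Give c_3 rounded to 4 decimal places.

0.8508

False-position update: c = (a·f(b) − b·f(a))/(f(b) − f(a)); replace the endpoint whose sign matches f(c).
f(0.383000) = -1.627980, f(1.170000) = 0.889604
step 1: c = 0.891909, f(c) = 0.123206 > 0 → new bracket [0.383000, 0.891909]
step 2: c = 0.856104, f(c) = 0.018502 > 0 → new bracket [0.383000, 0.856104]
step 3: c = 0.850788, f(c) = 0.002809 > 0 → new bracket [0.383000, 0.850788]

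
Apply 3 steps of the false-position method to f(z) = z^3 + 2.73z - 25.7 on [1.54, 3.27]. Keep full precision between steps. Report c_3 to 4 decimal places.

False-position update: c = (a·f(b) − b·f(a))/(f(b) − f(a)); replace the endpoint whose sign matches f(c).
f(1.540000) = -17.843536, f(3.270000) = 18.192883
step 1: c = 2.396614, f(c) = -5.391662 < 0 → new bracket [2.396614, 3.270000]
step 2: c = 2.596279, f(c) = -1.111510 < 0 → new bracket [2.596279, 3.270000]
step 3: c = 2.635071, f(c) = -0.209387 < 0 → new bracket [2.635071, 3.270000]

2.6351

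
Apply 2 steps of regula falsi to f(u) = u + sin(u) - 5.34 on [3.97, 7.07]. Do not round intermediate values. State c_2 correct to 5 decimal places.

False-position update: c = (a·f(b) − b·f(a))/(f(b) − f(a)); replace the endpoint whose sign matches f(c).
f(3.970000) = -2.106856, f(7.070000) = 2.438108
step 1: c = 5.407031, f(c) = -0.701252 < 0 → new bracket [5.407031, 7.070000]
step 2: c = 5.778495, f(c) = -0.045041 < 0 → new bracket [5.778495, 7.070000]

5.77850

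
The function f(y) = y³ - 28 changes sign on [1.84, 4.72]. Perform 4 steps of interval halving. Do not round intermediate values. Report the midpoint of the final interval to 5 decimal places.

f(1.840000) = -21.770496, f(4.720000) = 77.154048 (opposite signs)
step 1: m = 3.280000, f(m) = 7.287552 > 0 → root in [1.840000, 3.280000]
step 2: m = 2.560000, f(m) = -11.222784 < 0 → root in [2.560000, 3.280000]
step 3: m = 2.920000, f(m) = -3.102912 < 0 → root in [2.920000, 3.280000]
step 4: m = 3.100000, f(m) = 1.791000 > 0 → root in [2.920000, 3.100000]
Midpoint of [2.920000, 3.100000] = 3.010000

3.01000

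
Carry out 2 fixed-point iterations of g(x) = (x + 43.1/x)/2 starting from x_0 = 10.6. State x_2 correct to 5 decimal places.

6.60527

x_1 = g(10.600000) = 7.333019
x_2 = g(7.333019) = 6.605272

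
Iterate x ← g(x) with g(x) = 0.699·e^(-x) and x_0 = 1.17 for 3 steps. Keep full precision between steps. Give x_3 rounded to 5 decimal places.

0.39821

x_1 = g(1.170000) = 0.216946
x_2 = g(0.216946) = 0.562676
x_3 = g(0.562676) = 0.398208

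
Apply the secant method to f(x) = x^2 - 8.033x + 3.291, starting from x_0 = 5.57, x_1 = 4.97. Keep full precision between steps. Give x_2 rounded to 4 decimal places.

f(x_0) = -10.427910, f(x_1) = -11.932110
x_2 = 4.970000 - (-11.932110)·(4.970000 - 5.570000)/(-11.932110 - (-10.427910)) = 9.729517; f(x_2) = 19.797295

9.7295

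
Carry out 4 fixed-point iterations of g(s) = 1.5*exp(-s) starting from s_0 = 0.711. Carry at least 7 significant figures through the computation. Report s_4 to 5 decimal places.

0.72172

s_1 = g(0.711000) = 0.736729
s_2 = g(0.736729) = 0.718016
s_3 = g(0.718016) = 0.731579
s_4 = g(0.731579) = 0.721723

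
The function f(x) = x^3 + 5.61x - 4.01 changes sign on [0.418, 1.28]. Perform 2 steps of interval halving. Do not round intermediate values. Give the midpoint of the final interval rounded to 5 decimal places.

0.74125

f(0.418000) = -1.591985, f(1.280000) = 5.267952 (opposite signs)
step 1: m = 0.849000, f(m) = 1.364850 > 0 → root in [0.418000, 0.849000]
step 2: m = 0.633500, f(m) = -0.201827 < 0 → root in [0.633500, 0.849000]
Midpoint of [0.633500, 0.849000] = 0.741250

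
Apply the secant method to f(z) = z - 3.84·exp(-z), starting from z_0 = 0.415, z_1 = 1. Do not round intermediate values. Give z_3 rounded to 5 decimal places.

Secant update: z_(k+1) = z_k − f(z_k)·(z_k − z_(k-1))/(f(z_k) − f(z_(k-1))).
f(z_0) = -2.120707, f(z_1) = -0.412657
z_2 = 1.000000 - (-0.412657)·(1.000000 - 0.415000)/(-0.412657 - (-2.120707)) = 1.141333; f(z_2) = -0.085135
z_3 = 1.141333 - (-0.085135)·(1.141333 - 1.000000)/(-0.085135 - (-0.412657)) = 1.178071; f(z_3) = -0.004157

1.17807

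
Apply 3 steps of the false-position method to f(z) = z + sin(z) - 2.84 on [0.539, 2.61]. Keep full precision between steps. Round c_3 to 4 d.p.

f(0.539000) = -1.787722, f(2.610000) = 0.276907
step 1: c = 2.332239, f(c) = 0.216080 > 0 → new bracket [0.539000, 2.332239]
step 2: c = 2.138865, f(c) = 0.141806 > 0 → new bracket [0.539000, 2.138865]
step 3: c = 2.021286, f(c) = 0.081520 > 0 → new bracket [0.539000, 2.021286]

2.0213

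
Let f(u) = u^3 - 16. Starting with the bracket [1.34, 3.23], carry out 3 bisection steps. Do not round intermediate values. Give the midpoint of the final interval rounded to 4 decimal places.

2.4031

f(1.340000) = -13.593896, f(3.230000) = 17.698267 (opposite signs)
step 1: m = 2.285000, f(m) = -4.069501 < 0 → root in [2.285000, 3.230000]
step 2: m = 2.757500, f(m) = 4.967496 > 0 → root in [2.285000, 2.757500]
step 3: m = 2.521250, f(m) = 0.026834 > 0 → root in [2.285000, 2.521250]
Midpoint of [2.285000, 2.521250] = 2.403125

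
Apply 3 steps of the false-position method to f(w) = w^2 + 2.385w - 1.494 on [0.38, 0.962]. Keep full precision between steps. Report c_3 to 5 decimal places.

0.51493

False-position update: c = (a·f(b) − b·f(a))/(f(b) − f(a)); replace the endpoint whose sign matches f(c).
f(0.380000) = -0.443300, f(0.962000) = 1.725814
step 1: c = 0.498943, f(c) = -0.055077 < 0 → new bracket [0.498943, 0.962000]
step 2: c = 0.513264, f(c) = -0.006426 < 0 → new bracket [0.513264, 0.962000]
step 3: c = 0.514928, f(c) = -0.000744 < 0 → new bracket [0.514928, 0.962000]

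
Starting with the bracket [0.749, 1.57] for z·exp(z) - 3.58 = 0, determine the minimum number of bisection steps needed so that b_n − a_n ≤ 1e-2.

7

Initial width b − a = 1.57 − 0.749 = 0.821000.
After n steps the width is (b−a)/2^n; need (b−a)/2^n ≤ 1e-2.
So n ≥ log₂(0.821000/1e-2) = log₂(82.1000) ≈ 6.3593.
Hence n = 7.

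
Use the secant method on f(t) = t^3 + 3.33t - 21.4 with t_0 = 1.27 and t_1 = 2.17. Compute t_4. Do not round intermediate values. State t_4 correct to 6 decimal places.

2.379364

f(t_0) = -15.122517, f(t_1) = -3.955587
t_2 = 2.170000 - (-3.955587)·(2.170000 - 1.270000)/(-3.955587 - (-15.122517)) = 2.488801; f(t_2) = 2.303665
t_3 = 2.488801 - (2.303665)·(2.488801 - 2.170000)/(2.303665 - (-3.955587)) = 2.371469; f(t_3) = -0.166187
t_4 = 2.371469 - (-0.166187)·(2.371469 - 2.488801)/(-0.166187 - (2.303665)) = 2.379364; f(t_4) = -0.006255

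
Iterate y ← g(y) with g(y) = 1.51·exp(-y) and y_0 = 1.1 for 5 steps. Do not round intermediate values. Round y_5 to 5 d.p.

y_1 = g(1.100000) = 0.502635
y_2 = g(0.502635) = 0.913451
y_3 = g(0.913451) = 0.605718
y_4 = g(0.605718) = 0.823981
y_5 = g(0.823981) = 0.662410

0.66241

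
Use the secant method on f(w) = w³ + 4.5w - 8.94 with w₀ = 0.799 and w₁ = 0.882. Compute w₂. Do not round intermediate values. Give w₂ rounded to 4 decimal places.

1.5292

f(w_0) = -4.834418, f(w_1) = -4.284871
w_2 = 0.882000 - (-4.284871)·(0.882000 - 0.799000)/(-4.284871 - (-4.834418)) = 1.529160; f(w_2) = 1.516896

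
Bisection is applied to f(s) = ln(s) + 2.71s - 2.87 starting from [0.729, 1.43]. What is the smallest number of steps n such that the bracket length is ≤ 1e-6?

20

Initial width b − a = 1.43 − 0.729 = 0.701000.
After n steps the width is (b−a)/2^n; need (b−a)/2^n ≤ 1e-6.
So n ≥ log₂(0.701000/1e-6) = log₂(701000.0000) ≈ 19.4191.
Hence n = 20.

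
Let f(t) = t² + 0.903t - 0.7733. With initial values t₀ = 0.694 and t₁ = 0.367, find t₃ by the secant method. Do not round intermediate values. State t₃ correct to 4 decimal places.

f(t_0) = 0.335018, f(t_1) = -0.307210
t_2 = 0.367000 - (-0.307210)·(0.367000 - 0.694000)/(-0.307210 - (0.335018)) = 0.523421; f(t_2) = -0.026682
t_3 = 0.523421 - (-0.026682)·(0.523421 - 0.367000)/(-0.026682 - (-0.307210)) = 0.538298; f(t_3) = 0.002549

0.5383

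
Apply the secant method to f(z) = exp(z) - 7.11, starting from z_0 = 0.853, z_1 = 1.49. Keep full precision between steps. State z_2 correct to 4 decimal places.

2.3045

Secant update: z_(k+1) = z_k − f(z_k)·(z_k − z_(k-1))/(f(z_k) − f(z_(k-1))).
f(z_0) = -4.763324, f(z_1) = -2.672904
z_2 = 1.490000 - (-2.672904)·(1.490000 - 0.853000)/(-2.672904 - (-4.763324)) = 2.304497; f(z_2) = 2.909137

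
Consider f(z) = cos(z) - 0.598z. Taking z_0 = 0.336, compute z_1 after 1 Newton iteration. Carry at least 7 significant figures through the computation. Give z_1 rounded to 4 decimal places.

f'(z) = -sin(z) - 0.598
z_0 = 0.336000: f = 0.743153, f' = -0.927713 → z_1 = 0.336000 - (0.743153)/(-0.927713) = 1.137059

1.1371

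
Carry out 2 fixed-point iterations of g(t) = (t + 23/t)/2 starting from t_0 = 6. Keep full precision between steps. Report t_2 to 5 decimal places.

4.79732

t_1 = g(6.000000) = 4.916667
t_2 = g(4.916667) = 4.797316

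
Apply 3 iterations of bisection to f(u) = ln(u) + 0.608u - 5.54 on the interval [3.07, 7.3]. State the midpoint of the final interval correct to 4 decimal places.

5.9781

f(3.070000) = -2.551762, f(7.300000) = 0.886274 (opposite signs)
step 1: m = 5.185000, f(m) = -0.741750 < 0 → root in [5.185000, 7.300000]
step 2: m = 6.242500, f(m) = 0.086821 > 0 → root in [5.185000, 6.242500]
step 3: m = 5.713750, f(m) = -0.323164 < 0 → root in [5.713750, 6.242500]
Midpoint of [5.713750, 6.242500] = 5.978125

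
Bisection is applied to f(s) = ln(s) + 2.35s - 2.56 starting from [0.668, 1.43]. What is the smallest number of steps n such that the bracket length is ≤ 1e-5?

Initial width b − a = 1.43 − 0.668 = 0.762000.
After n steps the width is (b−a)/2^n; need (b−a)/2^n ≤ 1e-5.
So n ≥ log₂(0.762000/1e-5) = log₂(76200.0000) ≈ 16.2175.
Hence n = 17.

17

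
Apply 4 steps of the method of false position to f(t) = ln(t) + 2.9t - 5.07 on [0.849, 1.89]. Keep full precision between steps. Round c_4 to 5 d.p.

1.58866

f(0.849000) = -2.771596, f(1.890000) = 1.047577
step 1: c = 1.604460, f(c) = 0.055720 > 0 → new bracket [0.849000, 1.604460]
step 2: c = 1.589571, f(c) = 0.003221 > 0 → new bracket [0.849000, 1.589571]
step 3: c = 1.588712, f(c) = 0.000187 > 0 → new bracket [0.849000, 1.588712]
step 4: c = 1.588662, f(c) = 0.000011 > 0 → new bracket [0.849000, 1.588662]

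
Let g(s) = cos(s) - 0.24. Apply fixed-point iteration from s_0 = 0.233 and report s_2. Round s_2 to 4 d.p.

0.5032

s_1 = g(0.233000) = 0.732978
s_2 = g(0.732978) = 0.503185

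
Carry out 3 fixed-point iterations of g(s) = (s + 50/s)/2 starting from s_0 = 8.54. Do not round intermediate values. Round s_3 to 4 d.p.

7.0711

s_1 = g(8.540000) = 7.197400
s_2 = g(7.197400) = 7.072177
s_3 = g(7.072177) = 7.071068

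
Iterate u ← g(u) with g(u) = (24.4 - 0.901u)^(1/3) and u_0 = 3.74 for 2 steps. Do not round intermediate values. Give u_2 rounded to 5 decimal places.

2.79834

u_1 = g(3.740000) = 2.760249
u_2 = g(2.760249) = 2.798342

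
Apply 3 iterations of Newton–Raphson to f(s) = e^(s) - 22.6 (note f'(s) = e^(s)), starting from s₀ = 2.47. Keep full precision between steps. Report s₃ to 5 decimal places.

Newton update: s ← s − f(s)/f'(s).
s_0 = 2.470000: f = -10.777553, f' = 11.822447 → s_1 = 2.470000 - (-10.777553)/(11.822447) = 3.381618
s_1 = 3.381618: f = 6.818326, f' = 29.418326 → s_2 = 3.381618 - (6.818326)/(29.418326) = 3.149846
s_2 = 3.149846: f = 0.732481, f' = 23.332481 → s_3 = 3.149846 - (0.732481)/(23.332481) = 3.118453

3.11845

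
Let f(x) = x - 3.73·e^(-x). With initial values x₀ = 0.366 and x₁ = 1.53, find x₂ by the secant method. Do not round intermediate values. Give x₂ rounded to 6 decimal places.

f(x_0) = -2.220765, f(x_1) = 0.722322
x_2 = 1.530000 - (0.722322)·(1.530000 - 0.366000)/(0.722322 - (-2.220765)) = 1.244319; f(x_2) = 0.169569

1.244319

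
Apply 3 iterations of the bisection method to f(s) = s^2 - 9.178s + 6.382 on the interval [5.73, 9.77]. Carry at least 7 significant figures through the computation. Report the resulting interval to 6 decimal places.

f(5.730000) = -13.375040, f(9.770000) = 12.165840 (opposite signs)
step 1: m = 7.750000, f(m) = -4.685000 < 0 → root in [7.750000, 9.770000]
step 2: m = 8.760000, f(m) = 2.720320 > 0 → root in [7.750000, 8.760000]
step 3: m = 8.255000, f(m) = -1.237365 < 0 → root in [8.255000, 8.760000]

[8.255000, 8.760000]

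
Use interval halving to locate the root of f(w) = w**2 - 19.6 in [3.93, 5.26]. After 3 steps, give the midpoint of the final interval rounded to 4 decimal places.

f(3.930000) = -4.155100, f(5.260000) = 8.067600 (opposite signs)
step 1: m = 4.595000, f(m) = 1.514025 > 0 → root in [3.930000, 4.595000]
step 2: m = 4.262500, f(m) = -1.431094 < 0 → root in [4.262500, 4.595000]
step 3: m = 4.428750, f(m) = 0.013827 > 0 → root in [4.262500, 4.428750]
Midpoint of [4.262500, 4.428750] = 4.345625

4.3456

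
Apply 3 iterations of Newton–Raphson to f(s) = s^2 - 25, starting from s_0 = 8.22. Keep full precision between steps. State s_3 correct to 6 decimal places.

5.000124

Newton update: s ← s − f(s)/f'(s).
f'(s) = 2s
s_0 = 8.220000: f = 42.568400, f' = 16.440000 → s_1 = 8.220000 - (42.568400)/(16.440000) = 5.630681
s_1 = 5.630681: f = 6.704572, f' = 11.261363 → s_2 = 5.630681 - (6.704572)/(11.261363) = 5.035321
s_2 = 5.035321: f = 0.354454, f' = 10.070641 → s_3 = 5.035321 - (0.354454)/(10.070641) = 5.000124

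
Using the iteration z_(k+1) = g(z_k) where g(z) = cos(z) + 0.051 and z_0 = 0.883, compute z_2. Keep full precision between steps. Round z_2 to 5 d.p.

z_1 = g(0.883000) = 0.685836
z_2 = g(0.685836) = 0.824890

0.82489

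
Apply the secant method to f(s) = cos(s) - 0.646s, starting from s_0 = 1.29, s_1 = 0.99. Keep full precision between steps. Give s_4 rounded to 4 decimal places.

f(s_0) = -0.556219, f(s_1) = -0.090850
s_2 = 0.990000 - (-0.090850)·(0.990000 - 1.290000)/(-0.090850 - (-0.556219)) = 0.931433; f(s_2) = -0.005022
s_3 = 0.931433 - (-0.005022)·(0.931433 - 0.990000)/(-0.005022 - (-0.090850)) = 0.928007; f(s_3) = -0.000062
s_4 = 0.928007 - (-0.000062)·(0.928007 - 0.931433)/(-0.000062 - (-0.005022)) = 0.927964; f(s_4) = -0.000000

0.9280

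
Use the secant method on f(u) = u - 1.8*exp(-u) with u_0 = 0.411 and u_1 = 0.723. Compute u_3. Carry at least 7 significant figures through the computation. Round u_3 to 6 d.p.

0.804727

f(u_0) = -0.782376, f(u_1) = -0.150530
u_2 = 0.723000 - (-0.150530)·(0.723000 - 0.411000)/(-0.150530 - (-0.782376)) = 0.797330; f(u_2) = -0.013624
u_3 = 0.797330 - (-0.013624)·(0.797330 - 0.723000)/(-0.013624 - (-0.150530)) = 0.804727; f(u_3) = -0.000251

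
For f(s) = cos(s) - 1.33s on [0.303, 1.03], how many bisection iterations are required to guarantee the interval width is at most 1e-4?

13

Initial width b − a = 1.03 − 0.303 = 0.727000.
After n steps the width is (b−a)/2^n; need (b−a)/2^n ≤ 1e-4.
So n ≥ log₂(0.727000/1e-4) = log₂(7270.0000) ≈ 12.8277.
Hence n = 13.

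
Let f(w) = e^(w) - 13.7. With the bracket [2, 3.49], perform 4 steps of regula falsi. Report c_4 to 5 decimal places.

f(2.000000) = -6.310944, f(3.490000) = 19.085948
step 1: c = 2.370254, f(c) = -2.999888 < 0 → new bracket [2.370254, 3.490000]
step 2: c = 2.522348, f(c) = -1.242190 < 0 → new bracket [2.522348, 3.490000]
step 3: c = 2.581478, f(c) = -0.483342 < 0 → new bracket [2.581478, 3.490000]
step 4: c = 2.603918, f(c) = -0.183413 < 0 → new bracket [2.603918, 3.490000]

2.60392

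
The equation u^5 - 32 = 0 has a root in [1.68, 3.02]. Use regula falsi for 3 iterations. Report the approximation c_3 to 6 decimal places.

f(1.680000) = -18.617218, f(3.020000) = 219.208722
step 1: c = 1.784896, f(c) = -13.883888 < 0 → new bracket [1.784896, 3.020000]
step 2: c = 1.858464, f(c) = -9.829750 < 0 → new bracket [1.858464, 3.020000]
step 3: c = 1.908314, f(c) = -6.692502 < 0 → new bracket [1.908314, 3.020000]

1.908314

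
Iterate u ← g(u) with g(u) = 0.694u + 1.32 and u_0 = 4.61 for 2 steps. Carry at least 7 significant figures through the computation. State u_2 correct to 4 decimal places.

4.4564

u_1 = g(4.610000) = 4.519340
u_2 = g(4.519340) = 4.456422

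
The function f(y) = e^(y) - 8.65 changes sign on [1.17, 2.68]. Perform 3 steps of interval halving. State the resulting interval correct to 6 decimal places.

[2.113750, 2.302500]

f(1.170000) = -5.428007, f(2.680000) = 5.935093 (opposite signs)
step 1: m = 1.925000, f(m) = -1.794851 < 0 → root in [1.925000, 2.680000]
step 2: m = 2.302500, f(m) = 1.349149 > 0 → root in [1.925000, 2.302500]
step 3: m = 2.113750, f(m) = -0.370770 < 0 → root in [2.113750, 2.302500]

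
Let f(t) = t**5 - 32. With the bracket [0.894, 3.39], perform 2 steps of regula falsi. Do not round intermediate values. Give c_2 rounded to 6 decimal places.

f(0.894000) = -31.428932, f(3.390000) = 415.711749
step 1: c = 1.069441, f(c) = -30.601111 < 0 → new bracket [1.069441, 3.390000]
step 2: c = 1.228548, f(c) = -29.201272 < 0 → new bracket [1.228548, 3.390000]

1.228548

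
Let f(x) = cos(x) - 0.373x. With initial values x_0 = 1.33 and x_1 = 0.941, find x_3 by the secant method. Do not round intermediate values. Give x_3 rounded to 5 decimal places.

f(x_0) = -0.257614, f(x_1) = 0.237987
x_2 = 0.941000 - (0.237987)·(0.941000 - 1.330000)/(0.237987 - (-0.257614)) = 1.127797; f(x_2) = 0.007982
x_3 = 1.127797 - (0.007982)·(1.127797 - 0.941000)/(0.007982 - (0.237987)) = 1.134280; f(x_3) = -0.000302

1.13428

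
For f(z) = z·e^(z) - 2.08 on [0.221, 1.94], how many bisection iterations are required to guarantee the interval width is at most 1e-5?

18

Initial width b − a = 1.94 − 0.221 = 1.719000.
After n steps the width is (b−a)/2^n; need (b−a)/2^n ≤ 1e-5.
So n ≥ log₂(1.719000/1e-5) = log₂(171900.0000) ≈ 17.3912.
Hence n = 18.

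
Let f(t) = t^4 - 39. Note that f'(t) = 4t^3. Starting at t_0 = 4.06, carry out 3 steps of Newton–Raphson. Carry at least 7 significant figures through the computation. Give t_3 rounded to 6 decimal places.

2.519008

t_0 = 4.060000: f = 232.709069, f' = 267.693664 → t_1 = 4.060000 - (232.709069)/(267.693664) = 3.190689
t_1 = 3.190689: f = 64.642494, f' = 129.931180 → t_2 = 3.190689 - (64.642494)/(129.931180) = 2.693176
t_2 = 2.693176: f = 13.608834, f' = 78.136508 → t_3 = 2.693176 - (13.608834)/(78.136508) = 2.519008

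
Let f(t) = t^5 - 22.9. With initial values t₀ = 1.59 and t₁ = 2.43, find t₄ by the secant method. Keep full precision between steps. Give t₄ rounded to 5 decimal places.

Secant update: t_(k+1) = t_k − f(t_k)·(t_k − t_(k-1))/(f(t_k) − f(t_(k-1))).
f(t_0) = -12.737850, f(t_1) = 61.828861
t_2 = 2.430000 - (61.828861)·(2.430000 - 1.590000)/(61.828861 - (-12.737850)) = 1.733493; f(t_2) = -7.246540
t_3 = 1.733493 - (-7.246540)·(1.733493 - 2.430000)/(-7.246540 - (61.828861)) = 1.806562; f(t_3) = -3.657381
t_4 = 1.806562 - (-3.657381)·(1.806562 - 1.733493)/(-3.657381 - (-7.246540)) = 1.881020; f(t_4) = 0.648687

1.88102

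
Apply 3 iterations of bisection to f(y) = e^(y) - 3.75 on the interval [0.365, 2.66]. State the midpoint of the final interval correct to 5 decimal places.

f(0.365000) = -2.309486, f(2.660000) = 10.546289 (opposite signs)
step 1: m = 1.512500, f(m) = 0.788062 > 0 → root in [0.365000, 1.512500]
step 2: m = 0.938750, f(m) = -1.193217 < 0 → root in [0.938750, 1.512500]
step 3: m = 1.225625, f(m) = -0.343706 < 0 → root in [1.225625, 1.512500]
Midpoint of [1.225625, 1.512500] = 1.369063

1.36906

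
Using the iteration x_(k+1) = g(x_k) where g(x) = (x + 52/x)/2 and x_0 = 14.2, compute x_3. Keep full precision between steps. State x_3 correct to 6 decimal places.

x_1 = g(14.200000) = 8.930986
x_2 = g(8.930986) = 7.376706
x_3 = g(7.376706) = 7.212961

7.212961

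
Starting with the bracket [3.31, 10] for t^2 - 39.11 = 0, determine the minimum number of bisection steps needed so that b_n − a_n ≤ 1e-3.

13

Initial width b − a = 10 − 3.31 = 6.690000.
After n steps the width is (b−a)/2^n; need (b−a)/2^n ≤ 1e-3.
So n ≥ log₂(6.690000/1e-3) = log₂(6690.0000) ≈ 12.7078.
Hence n = 13.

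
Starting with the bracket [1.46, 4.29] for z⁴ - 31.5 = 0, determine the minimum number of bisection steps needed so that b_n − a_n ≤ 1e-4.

Initial width b − a = 4.29 − 1.46 = 2.830000.
After n steps the width is (b−a)/2^n; need (b−a)/2^n ≤ 1e-4.
So n ≥ log₂(2.830000/1e-4) = log₂(28300.0000) ≈ 14.7885.
Hence n = 15.

15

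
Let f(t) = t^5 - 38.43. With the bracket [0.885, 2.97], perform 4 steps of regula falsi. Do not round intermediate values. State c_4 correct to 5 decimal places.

1.84361

f(0.885000) = -37.887104, f(2.970000) = 192.660582
step 1: c = 1.227639, f(c) = -35.641612 < 0 → new bracket [1.227639, 2.970000]
step 2: c = 1.499649, f(c) = -30.845124 < 0 → new bracket [1.499649, 2.970000]
step 3: c = 1.702566, f(c) = -24.123929 < 0 → new bracket [1.702566, 2.970000]
step 4: c = 1.843607, f(c) = -17.131838 < 0 → new bracket [1.843607, 2.970000]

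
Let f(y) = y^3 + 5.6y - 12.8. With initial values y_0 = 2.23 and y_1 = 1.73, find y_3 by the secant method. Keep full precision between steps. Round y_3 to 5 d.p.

f(y_0) = 10.777567, f(y_1) = 2.065717
y_2 = 1.730000 - (2.065717)·(1.730000 - 2.230000)/(2.065717 - (10.777567)) = 1.611442; f(y_2) = 0.408581
y_3 = 1.611442 - (0.408581)·(1.611442 - 1.730000)/(0.408581 - (2.065717)) = 1.582211; f(y_3) = 0.021271

1.58221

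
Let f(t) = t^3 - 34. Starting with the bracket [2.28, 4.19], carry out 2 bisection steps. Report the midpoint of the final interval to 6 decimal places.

3.473750

f(2.280000) = -22.147648, f(4.190000) = 39.560059 (opposite signs)
step 1: m = 3.235000, f(m) = -0.144997 < 0 → root in [3.235000, 4.190000]
step 2: m = 3.712500, f(m) = 17.168111 > 0 → root in [3.235000, 3.712500]
Midpoint of [3.235000, 3.712500] = 3.473750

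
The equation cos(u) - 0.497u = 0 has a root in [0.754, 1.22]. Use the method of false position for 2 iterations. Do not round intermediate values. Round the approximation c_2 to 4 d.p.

f(0.754000) = 0.354218, f(1.220000) = -0.262694
step 1: c = 1.021568, f(c) = 0.014311 > 0 → new bracket [1.021568, 1.220000]
step 2: c = 1.031819, f(c) = 0.000445 > 0 → new bracket [1.031819, 1.220000]

1.0318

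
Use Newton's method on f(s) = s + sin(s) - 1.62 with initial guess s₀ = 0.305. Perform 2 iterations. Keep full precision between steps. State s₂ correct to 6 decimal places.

f'(s) = 1 + cos(s)
s_0 = 0.305000: f = -1.014707, f' = 1.953847 → s_1 = 0.305000 - (-1.014707)/(1.953847) = 0.824338
s_1 = 0.824338: f = -0.061564, f' = 1.679043 → s_2 = 0.824338 - (-0.061564)/(1.679043) = 0.861004

0.861004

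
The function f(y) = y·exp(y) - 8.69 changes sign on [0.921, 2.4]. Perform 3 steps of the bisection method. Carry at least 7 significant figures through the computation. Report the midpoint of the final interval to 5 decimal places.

1.56806

f(0.921000) = -6.376631, f(2.400000) = 17.765623 (opposite signs)
step 1: m = 1.660500, f(m) = 0.047453 > 0 → root in [0.921000, 1.660500]
step 2: m = 1.290750, f(m) = -3.997463 < 0 → root in [1.290750, 1.660500]
step 3: m = 1.475625, f(m) = -2.235958 < 0 → root in [1.475625, 1.660500]
Midpoint of [1.475625, 1.660500] = 1.568062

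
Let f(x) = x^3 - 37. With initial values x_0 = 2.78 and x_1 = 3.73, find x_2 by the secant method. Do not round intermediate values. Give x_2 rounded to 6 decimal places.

3.264683

f(x_0) = -15.515048, f(x_1) = 14.895117
x_2 = 3.730000 - (14.895117)·(3.730000 - 2.780000)/(14.895117 - (-15.515048)) = 3.264683; f(x_2) = -2.204496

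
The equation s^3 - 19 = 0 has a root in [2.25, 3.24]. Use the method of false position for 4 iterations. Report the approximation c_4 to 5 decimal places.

2.66783

f(2.250000) = -7.609375, f(3.240000) = 15.012224
step 1: c = 2.583013, f(c) = -1.766255 < 0 → new bracket [2.583013, 3.240000]
step 2: c = 2.652173, f(c) = -0.344553 < 0 → new bracket [2.652173, 3.240000]
step 3: c = 2.665362, f(c) = -0.064856 < 0 → new bracket [2.665362, 3.240000]
step 4: c = 2.667834, f(c) = -0.012125 < 0 → new bracket [2.667834, 3.240000]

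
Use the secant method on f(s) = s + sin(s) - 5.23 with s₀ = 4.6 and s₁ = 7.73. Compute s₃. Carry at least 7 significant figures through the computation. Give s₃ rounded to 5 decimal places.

Secant update: s_(k+1) = s_k − f(s_k)·(s_k − s_(k-1))/(f(s_k) − f(s_(k-1))).
f(s_0) = -1.623691, f(s_1) = 3.492324
s_2 = 7.730000 - (3.492324)·(7.730000 - 4.600000)/(3.492324 - (-1.623691)) = 5.593381; f(s_2) = -0.273005
s_3 = 5.593381 - (-0.273005)·(5.593381 - 7.730000)/(-0.273005 - (3.492324)) = 5.748297; f(s_3) = 0.008551

5.74830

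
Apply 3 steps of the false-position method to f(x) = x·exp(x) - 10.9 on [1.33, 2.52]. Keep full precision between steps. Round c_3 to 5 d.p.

1.76569

f(1.330000) = -5.871212, f(2.520000) = 20.420064
step 1: c = 1.595744, f(c) = -3.029798 < 0 → new bracket [1.595744, 2.520000]
step 2: c = 1.715161, f(c) = -1.367877 < 0 → new bracket [1.715161, 2.520000]
step 3: c = 1.765690, f(c) = -0.578481 < 0 → new bracket [1.765690, 2.520000]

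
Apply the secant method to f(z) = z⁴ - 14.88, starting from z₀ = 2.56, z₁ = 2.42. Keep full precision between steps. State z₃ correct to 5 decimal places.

Secant update: z_(k+1) = z_k − f(z_k)·(z_k − z_(k-1))/(f(z_k) − f(z_(k-1))).
f(z_0) = 28.069673, f(z_1) = 19.417421
z_2 = 2.420000 - (19.417421)·(2.420000 - 2.560000)/(19.417421 - (28.069673)) = 2.105811; f(z_2) = 4.784273
z_3 = 2.105811 - (4.784273)·(2.105811 - 2.420000)/(4.784273 - (19.417421)) = 2.003088; f(z_3) = 1.219051

2.00309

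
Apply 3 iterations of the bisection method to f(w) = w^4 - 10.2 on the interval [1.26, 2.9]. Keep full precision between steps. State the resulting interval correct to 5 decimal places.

[1.67000, 1.87500]

f(1.260000) = -7.679526, f(2.900000) = 60.528100 (opposite signs)
step 1: m = 2.080000, f(m) = 8.517737 > 0 → root in [1.260000, 2.080000]
step 2: m = 1.670000, f(m) = -2.422037 < 0 → root in [1.670000, 2.080000]
step 3: m = 1.875000, f(m) = 2.159619 > 0 → root in [1.670000, 1.875000]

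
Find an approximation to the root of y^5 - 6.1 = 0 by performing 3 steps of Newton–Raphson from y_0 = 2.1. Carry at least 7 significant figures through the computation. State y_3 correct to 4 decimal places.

1.4459

Newton update: y ← y − f(y)/f'(y).
f'(y) = 5y^4
y_0 = 2.100000: f = 34.741010, f' = 97.240500 → y_1 = 2.100000 - (34.741010)/(97.240500) = 1.742731
y_1 = 1.742731: f = 9.975033, f' = 46.120233 → y_2 = 1.742731 - (9.975033)/(46.120233) = 1.526448
y_2 = 1.526448: f = 2.187239, f' = 27.145502 → y_3 = 1.526448 - (2.187239)/(27.145502) = 1.445873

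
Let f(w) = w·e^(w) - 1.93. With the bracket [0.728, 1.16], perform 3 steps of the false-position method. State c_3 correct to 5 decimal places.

0.83501

False-position update: c = (a·f(b) − b·f(a))/(f(b) − f(a)); replace the endpoint whose sign matches f(c).
f(0.728000) = -0.422360, f(1.160000) = 1.770323
step 1: c = 0.811213, f(c) = -0.104255 < 0 → new bracket [0.811213, 1.160000]
step 2: c = 0.830611, f(c) = -0.023981 < 0 → new bracket [0.830611, 1.160000]
step 3: c = 0.835013, f(c) = -0.005425 < 0 → new bracket [0.835013, 1.160000]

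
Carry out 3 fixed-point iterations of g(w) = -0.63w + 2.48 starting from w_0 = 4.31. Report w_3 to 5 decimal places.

w_1 = g(4.310000) = -0.235300
w_2 = g(-0.235300) = 2.628239
w_3 = g(2.628239) = 0.824209

0.82421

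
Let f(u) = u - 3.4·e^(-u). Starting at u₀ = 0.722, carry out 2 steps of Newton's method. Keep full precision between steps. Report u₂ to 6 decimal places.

f'(u) = 1 + 3.4·e^(-u)
u_0 = 0.722000: f = -0.929651, f' = 2.651651 → u_1 = 0.722000 - (-0.929651)/(2.651651) = 1.072593
u_1 = 1.072593: f = -0.090615, f' = 2.163209 → u_2 = 1.072593 - (-0.090615)/(2.163209) = 1.114483

1.114483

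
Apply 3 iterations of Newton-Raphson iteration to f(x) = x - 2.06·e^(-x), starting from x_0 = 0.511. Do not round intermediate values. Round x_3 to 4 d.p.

Newton update: x ← x − f(x)/f'(x).
f'(x) = 1 + 2.06·e^(-x)
x_0 = 0.511000: f = -0.724784, f' = 2.235784 → x_1 = 0.511000 - (-0.724784)/(2.235784) = 0.835175
x_1 = 0.835175: f = -0.058451, f' = 1.893625 → x_2 = 0.835175 - (-0.058451)/(1.893625) = 0.866042
x_2 = 0.866042: f = -0.000421, f' = 1.866463 → x_3 = 0.866042 - (-0.000421)/(1.866463) = 0.866267

0.8663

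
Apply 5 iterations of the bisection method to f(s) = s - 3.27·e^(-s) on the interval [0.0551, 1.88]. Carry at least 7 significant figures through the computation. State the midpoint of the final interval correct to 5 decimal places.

f(0.055100) = -3.039597, f(1.880000) = 1.381030 (opposite signs)
step 1: m = 0.967550, f(m) = -0.275092 < 0 → root in [0.967550, 1.880000]
step 2: m = 1.423775, f(m) = 0.636348 > 0 → root in [0.967550, 1.423775]
step 3: m = 1.195663, f(m) = 0.206476 > 0 → root in [0.967550, 1.195663]
step 4: m = 1.081606, f(m) = -0.027089 < 0 → root in [1.081606, 1.195663]
step 5: m = 1.138634, f(m) = 0.091397 > 0 → root in [1.081606, 1.138634]
Midpoint of [1.081606, 1.138634] = 1.110120

1.11012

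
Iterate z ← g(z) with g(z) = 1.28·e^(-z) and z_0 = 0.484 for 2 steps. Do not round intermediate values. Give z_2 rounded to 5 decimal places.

0.58157

z_1 = g(0.484000) = 0.788881
z_2 = g(0.788881) = 0.581572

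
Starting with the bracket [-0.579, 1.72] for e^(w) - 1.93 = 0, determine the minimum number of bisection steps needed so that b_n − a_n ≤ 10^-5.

18

Initial width b − a = 1.72 − -0.579 = 2.299000.
After n steps the width is (b−a)/2^n; need (b−a)/2^n ≤ 10^-5.
So n ≥ log₂(2.299000/10^-5) = log₂(229900.0000) ≈ 17.8106.
Hence n = 18.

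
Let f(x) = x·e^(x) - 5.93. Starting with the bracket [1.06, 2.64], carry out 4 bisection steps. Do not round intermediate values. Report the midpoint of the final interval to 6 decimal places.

f(1.060000) = -2.870447, f(2.640000) = 31.064858 (opposite signs)
step 1: m = 1.850000, f(m) = 5.835666 > 0 → root in [1.060000, 1.850000]
step 2: m = 1.455000, f(m) = 0.303923 > 0 → root in [1.060000, 1.455000]
step 3: m = 1.257500, f(m) = -1.507852 < 0 → root in [1.257500, 1.455000]
step 4: m = 1.356250, f(m) = -0.665567 < 0 → root in [1.356250, 1.455000]
Midpoint of [1.356250, 1.455000] = 1.405625

1.405625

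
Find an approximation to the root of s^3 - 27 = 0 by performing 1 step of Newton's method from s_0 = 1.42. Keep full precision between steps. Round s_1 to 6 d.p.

Newton update: s ← s − f(s)/f'(s).
f'(s) = 3s^2
s_0 = 1.420000: f = -24.136712, f' = 6.049200 → s_1 = 1.420000 - (-24.136712)/(6.049200) = 5.410067

5.410067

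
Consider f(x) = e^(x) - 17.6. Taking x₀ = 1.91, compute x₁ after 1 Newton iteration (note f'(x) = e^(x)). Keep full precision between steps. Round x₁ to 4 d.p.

Newton update: x ← x − f(x)/f'(x).
x_0 = 1.910000: f = -10.846911, f' = 6.753089 → x_1 = 1.910000 - (-10.846911)/(6.753089) = 3.516215

3.5162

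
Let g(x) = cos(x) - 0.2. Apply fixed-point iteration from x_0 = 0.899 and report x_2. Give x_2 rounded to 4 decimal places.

x_1 = g(0.899000) = 0.422393
x_2 = g(0.422393) = 0.712111

0.7121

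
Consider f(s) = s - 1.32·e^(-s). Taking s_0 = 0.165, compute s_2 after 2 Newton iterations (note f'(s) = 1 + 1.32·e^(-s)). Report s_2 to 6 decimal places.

0.672571

s_0 = 0.165000: f = -0.954220, f' = 2.119220 → s_1 = 0.165000 - (-0.954220)/(2.119220) = 0.615269
s_1 = 0.615269: f = -0.098184, f' = 1.713454 → s_2 = 0.615269 - (-0.098184)/(1.713454) = 0.672571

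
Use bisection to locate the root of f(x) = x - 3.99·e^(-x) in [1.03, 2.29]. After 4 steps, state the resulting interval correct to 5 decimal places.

[1.18750, 1.26625]

f(1.030000) = -0.394458, f(2.290000) = 1.885947 (opposite signs)
step 1: m = 1.660000, f(m) = 0.901345 > 0 → root in [1.030000, 1.660000]
step 2: m = 1.345000, f(m) = 0.305447 > 0 → root in [1.030000, 1.345000]
step 3: m = 1.187500, f(m) = -0.029381 < 0 → root in [1.187500, 1.345000]
step 4: m = 1.266250, f(m) = 0.141522 > 0 → root in [1.187500, 1.266250]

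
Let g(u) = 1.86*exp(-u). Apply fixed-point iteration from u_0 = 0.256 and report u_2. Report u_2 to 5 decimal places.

u_1 = g(0.256000) = 1.439904
u_2 = g(1.439904) = 0.440728

0.44073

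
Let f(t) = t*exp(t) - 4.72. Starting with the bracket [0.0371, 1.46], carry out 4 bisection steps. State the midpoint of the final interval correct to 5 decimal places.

f(0.037100) = -4.681498, f(1.460000) = 1.566701 (opposite signs)
step 1: m = 0.748550, f(m) = -3.137616 < 0 → root in [0.748550, 1.460000]
step 2: m = 1.104275, f(m) = -1.388362 < 0 → root in [1.104275, 1.460000]
step 3: m = 1.282137, f(m) = -0.098746 < 0 → root in [1.282137, 1.460000]
step 4: m = 1.371069, f(m) = 0.681406 > 0 → root in [1.282137, 1.371069]
Midpoint of [1.282137, 1.371069] = 1.326603

1.32660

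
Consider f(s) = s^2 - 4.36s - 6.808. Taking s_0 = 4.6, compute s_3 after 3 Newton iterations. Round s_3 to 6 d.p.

5.580063

Newton update: s ← s − f(s)/f'(s).
f'(s) = 2s - 4.36
s_0 = 4.600000: f = -5.704000, f' = 4.840000 → s_1 = 4.600000 - (-5.704000)/(4.840000) = 5.778512
s_1 = 5.778512: f = 1.388891, f' = 7.197025 → s_2 = 5.778512 - (1.388891)/(7.197025) = 5.585531
s_2 = 5.585531: f = 0.037242, f' = 6.811062 → s_3 = 5.585531 - (0.037242)/(6.811062) = 5.580063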